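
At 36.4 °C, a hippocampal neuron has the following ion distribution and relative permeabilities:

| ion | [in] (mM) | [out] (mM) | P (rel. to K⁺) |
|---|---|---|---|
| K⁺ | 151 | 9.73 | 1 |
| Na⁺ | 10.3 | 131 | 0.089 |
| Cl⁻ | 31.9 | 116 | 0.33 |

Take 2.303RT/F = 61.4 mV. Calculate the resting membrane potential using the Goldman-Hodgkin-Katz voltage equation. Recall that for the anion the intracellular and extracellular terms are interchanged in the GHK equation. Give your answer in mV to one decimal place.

-47.6 mV

Vm = 61.4 · log₁₀[(Σ P·[cation]ₒ + Σ P·[anion]ᵢ) / (Σ P·[cation]ᵢ + Σ P·[anion]ₒ)]
Numerator = 1×9.73 + 0.089×131 + 0.33×31.9 = 31.92
Denominator = 1×151 + 0.089×10.3 + 0.33×116 = 190.2
Vm = 61.4 · log₁₀(0.16781) = 61.4 × (-0.7752) = -47.60 mV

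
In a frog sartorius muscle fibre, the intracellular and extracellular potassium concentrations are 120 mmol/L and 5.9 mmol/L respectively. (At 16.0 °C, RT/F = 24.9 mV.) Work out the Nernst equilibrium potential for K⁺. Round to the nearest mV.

E = (24.9/z) · ln([K⁺]_out/[K⁺]_in) with z = +1.
= (24.9/1) · ln(5.9/120) = 24.90 · ln(0.04917)
= 24.90 · (-3.0125) = -75.01 mV

-75 mV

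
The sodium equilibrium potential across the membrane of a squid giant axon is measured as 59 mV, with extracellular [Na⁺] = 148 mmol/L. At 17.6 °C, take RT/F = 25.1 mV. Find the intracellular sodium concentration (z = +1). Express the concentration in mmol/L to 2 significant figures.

Nernst: E = (25.1/1) · ln([out]/[in]), so ln([out]/[in]) = 59.0 × 1 / 25.1 = 2.3506.
[out]/[in] = e^(2.3506) = 10.49.
[in] = 148 / 10.49 = 14.11 mmol/L.

14 mmol/L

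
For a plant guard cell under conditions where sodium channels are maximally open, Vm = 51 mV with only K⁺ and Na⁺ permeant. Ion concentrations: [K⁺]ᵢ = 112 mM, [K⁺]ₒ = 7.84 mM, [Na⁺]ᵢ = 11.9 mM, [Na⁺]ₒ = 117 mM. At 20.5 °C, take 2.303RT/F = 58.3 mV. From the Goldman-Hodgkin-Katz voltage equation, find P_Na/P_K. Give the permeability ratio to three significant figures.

Let α = P_Na/P_K. GHK: Vm = 58.3·log₁₀[(Kₒ + α·Naₒ)/(Kᵢ + α·Naᵢ)].
10^(Vm/58.3) = 10^(51.0/58.3) = 7.4952
So 7.4952·(Kᵢ + α·Naᵢ) = Kₒ + α·Naₒ → α = (7.4952·112.0 − 7.84) / (117.0 − 7.4952·11.9)
α = (839.5 − 7.84) / (117.0 − 89.19) = 831.6/27.81 = 29.91

29.9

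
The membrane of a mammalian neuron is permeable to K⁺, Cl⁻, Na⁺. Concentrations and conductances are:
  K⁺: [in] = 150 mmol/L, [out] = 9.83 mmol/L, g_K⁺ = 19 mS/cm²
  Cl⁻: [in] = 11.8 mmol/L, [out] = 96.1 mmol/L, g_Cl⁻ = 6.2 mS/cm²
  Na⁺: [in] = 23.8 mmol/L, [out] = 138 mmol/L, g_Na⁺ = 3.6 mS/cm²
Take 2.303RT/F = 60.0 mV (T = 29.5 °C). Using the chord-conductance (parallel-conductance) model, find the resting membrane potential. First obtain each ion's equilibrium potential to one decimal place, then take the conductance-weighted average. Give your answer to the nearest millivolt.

-53 mV

E_K⁺ = (60.0/1)·log₁₀(9.83/150) = -71.0 mV
E_Cl⁻ = (60.0/-1)·log₁₀(96.1/11.8) = -54.7 mV
E_Na⁺ = (60.0/1)·log₁₀(138/23.8) = 45.8 mV
Vm = (Σ gᵢEᵢ)/(Σ gᵢ) = (19·-71.0 + 6.2·-54.7 + 3.6·45.8) / (19 + 6.2 + 3.6)
= -1523.26 / 28.8 = -52.89 mV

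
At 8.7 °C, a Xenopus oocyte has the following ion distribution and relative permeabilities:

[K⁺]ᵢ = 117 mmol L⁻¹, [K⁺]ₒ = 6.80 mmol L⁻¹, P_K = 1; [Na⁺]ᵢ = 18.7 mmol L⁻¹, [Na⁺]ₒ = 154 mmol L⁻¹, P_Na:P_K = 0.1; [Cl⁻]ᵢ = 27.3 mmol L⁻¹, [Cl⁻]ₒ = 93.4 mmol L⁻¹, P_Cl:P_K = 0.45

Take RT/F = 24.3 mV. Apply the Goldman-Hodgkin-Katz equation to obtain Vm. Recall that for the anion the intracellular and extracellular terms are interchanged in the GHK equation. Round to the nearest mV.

Vm = 24.3 · ln[(Σ P·[cation]ₒ + Σ P·[anion]ᵢ) / (Σ P·[cation]ᵢ + Σ P·[anion]ₒ)]
Numerator = 1×6.80 + 0.1×154 + 0.45×27.3 = 34.48
Denominator = 1×117 + 0.1×18.7 + 0.45×93.4 = 160.9
Vm = 24.3 · ln(0.21433) = 24.3 × (-1.5403) = -37.43 mV

-37 mV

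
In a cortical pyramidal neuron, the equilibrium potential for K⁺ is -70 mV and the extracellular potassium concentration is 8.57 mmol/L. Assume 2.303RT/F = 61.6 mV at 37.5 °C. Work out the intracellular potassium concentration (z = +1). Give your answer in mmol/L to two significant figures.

Nernst: E = (61.6/1) · log₁₀([out]/[in]), so log₁₀([out]/[in]) = -70.0 × 1 / 61.6 = -1.1364.
[out]/[in] = 10^(-1.1364) = 0.07305.
[in] = 8.57 / 0.07305 = 117.3 mmol/L.

120 mmol/L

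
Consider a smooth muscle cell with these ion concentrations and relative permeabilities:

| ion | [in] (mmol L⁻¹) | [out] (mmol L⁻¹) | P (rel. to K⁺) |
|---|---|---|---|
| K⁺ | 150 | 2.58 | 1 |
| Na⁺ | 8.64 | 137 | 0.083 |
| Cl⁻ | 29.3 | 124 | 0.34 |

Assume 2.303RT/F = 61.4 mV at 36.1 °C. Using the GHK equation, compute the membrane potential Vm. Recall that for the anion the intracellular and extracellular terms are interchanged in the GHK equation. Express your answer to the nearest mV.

Vm = 61.4 · log₁₀[(Σ P·[cation]ₒ + Σ P·[anion]ᵢ) / (Σ P·[cation]ᵢ + Σ P·[anion]ₒ)]
Numerator = 1×2.58 + 0.083×137 + 0.34×29.3 = 23.91
Denominator = 1×150 + 0.083×8.64 + 0.34×124 = 192.9
Vm = 61.4 · log₁₀(0.12398) = 61.4 × (-0.9066) = -55.67 mV

-56 mV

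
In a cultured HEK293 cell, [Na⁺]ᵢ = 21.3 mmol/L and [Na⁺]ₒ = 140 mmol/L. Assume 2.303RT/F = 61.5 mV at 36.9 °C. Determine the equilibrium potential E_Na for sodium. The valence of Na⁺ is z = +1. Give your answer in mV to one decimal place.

E = (61.5/z) · log₁₀([Na⁺]_out/[Na⁺]_in) with z = +1.
= (61.5/1) · log₁₀(140/21.3) = 61.50 · log₁₀(6.573)
= 61.50 · (0.8177) = 50.29 mV

50.3 mV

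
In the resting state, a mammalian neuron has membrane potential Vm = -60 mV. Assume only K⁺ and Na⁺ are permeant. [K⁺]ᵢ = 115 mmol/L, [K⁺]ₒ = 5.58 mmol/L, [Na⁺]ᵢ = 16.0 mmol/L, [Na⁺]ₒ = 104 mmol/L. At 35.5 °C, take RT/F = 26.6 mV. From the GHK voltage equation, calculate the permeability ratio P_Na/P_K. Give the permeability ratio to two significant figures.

0.063

Let α = P_Na/P_K. GHK: Vm = 26.6·ln[(Kₒ + α·Naₒ)/(Kᵢ + α·Naᵢ)].
e^(Vm/26.6) = e^(-60.0/26.6) = 0.10481
So 0.10481·(Kᵢ + α·Naᵢ) = Kₒ + α·Naₒ → α = (0.10481·115.0 − 5.58) / (104.0 − 0.10481·16.0)
α = (12.05 − 5.58) / (104.0 − 1.677) = 6.473/102.3 = 0.06326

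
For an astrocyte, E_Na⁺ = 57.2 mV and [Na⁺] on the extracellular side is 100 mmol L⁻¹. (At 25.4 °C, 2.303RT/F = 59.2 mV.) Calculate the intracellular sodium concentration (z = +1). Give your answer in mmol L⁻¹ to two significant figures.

Nernst: E = (59.2/1) · log₁₀([out]/[in]), so log₁₀([out]/[in]) = 57.2 × 1 / 59.2 = 0.9662.
[out]/[in] = 10^(0.9662) = 9.252.
[in] = 100 / 9.252 = 10.81 mmol L⁻¹.

11 mmol L⁻¹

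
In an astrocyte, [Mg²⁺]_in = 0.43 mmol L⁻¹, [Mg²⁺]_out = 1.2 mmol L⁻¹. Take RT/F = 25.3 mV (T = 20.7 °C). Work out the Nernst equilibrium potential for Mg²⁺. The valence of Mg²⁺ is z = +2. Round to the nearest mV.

E = (25.3/z) · ln([Mg²⁺]_out/[Mg²⁺]_in) with z = +2.
= (25.3/2) · ln(1.2/0.43) = 12.65 · ln(2.791)
= 12.65 · (1.0263) = 12.98 mV

13 mV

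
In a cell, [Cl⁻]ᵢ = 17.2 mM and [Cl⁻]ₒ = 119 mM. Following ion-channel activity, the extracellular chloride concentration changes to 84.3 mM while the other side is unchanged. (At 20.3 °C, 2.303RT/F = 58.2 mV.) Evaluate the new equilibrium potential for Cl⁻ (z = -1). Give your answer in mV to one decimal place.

After the shift: [Cl⁻]_out = 84.3, [Cl⁻]_in = 17.2 mM.
E_new = (58.2/-1)·log₁₀(84.3/17.2) = -58.20 · (0.6903) = -40.18 mV

-40.2 mV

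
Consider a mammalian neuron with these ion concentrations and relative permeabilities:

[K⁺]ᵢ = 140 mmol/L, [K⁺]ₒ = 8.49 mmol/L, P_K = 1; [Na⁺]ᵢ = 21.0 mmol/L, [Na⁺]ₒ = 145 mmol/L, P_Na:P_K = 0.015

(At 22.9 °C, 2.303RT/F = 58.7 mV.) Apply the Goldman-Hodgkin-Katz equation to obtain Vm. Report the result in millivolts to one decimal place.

Vm = 58.7 · log₁₀[(Σ P·[cation]ₒ + Σ P·[anion]ᵢ) / (Σ P·[cation]ᵢ + Σ P·[anion]ₒ)]
Numerator = 1×8.49 + 0.015×145 = 10.66
Denominator = 1×140 + 0.015×21.0 = 140.3
Vm = 58.7 · log₁₀(0.076008) = 58.7 × (-1.1191) = -65.69 mV

-65.7 mV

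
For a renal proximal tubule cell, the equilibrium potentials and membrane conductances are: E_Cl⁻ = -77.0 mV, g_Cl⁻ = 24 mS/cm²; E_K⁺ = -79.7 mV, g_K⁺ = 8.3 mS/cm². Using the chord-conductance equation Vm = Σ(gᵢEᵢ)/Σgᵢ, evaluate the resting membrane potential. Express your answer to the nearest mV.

-78 mV

Σ gᵢEᵢ = 24·(-77.0) + 8.3·(-79.7) = -2509.51
Σ gᵢ = 24 + 8.3 = 32.3
Vm = -2509.51 / 32.3 = -77.69 mV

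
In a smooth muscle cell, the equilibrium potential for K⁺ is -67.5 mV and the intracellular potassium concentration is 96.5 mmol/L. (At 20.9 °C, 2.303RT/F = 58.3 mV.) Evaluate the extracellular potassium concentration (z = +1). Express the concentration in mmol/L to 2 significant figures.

Nernst: E = (58.3/1) · log₁₀([out]/[in]), so log₁₀([out]/[in]) = -67.5 × 1 / 58.3 = -1.1578.
[out]/[in] = 10^(-1.1578) = 0.06953.
[out] = 0.06953 × 96.5 = 6.71 mmol/L.

6.7 mmol/L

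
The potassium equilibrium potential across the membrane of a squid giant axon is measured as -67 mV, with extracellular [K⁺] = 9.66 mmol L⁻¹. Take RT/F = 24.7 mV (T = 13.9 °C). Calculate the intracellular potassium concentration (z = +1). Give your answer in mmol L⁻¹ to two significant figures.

150 mmol L⁻¹

Nernst: E = (24.7/1) · ln([out]/[in]), so ln([out]/[in]) = -67.0 × 1 / 24.7 = -2.7126.
[out]/[in] = e^(-2.7126) = 0.06637.
[in] = 9.66 / 0.06637 = 145.6 mmol L⁻¹.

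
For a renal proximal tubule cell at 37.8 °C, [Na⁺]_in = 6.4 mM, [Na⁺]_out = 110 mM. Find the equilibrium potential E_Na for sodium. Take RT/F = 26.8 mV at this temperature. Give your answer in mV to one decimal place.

E = (26.8/z) · ln([Na⁺]_out/[Na⁺]_in) with z = +1.
= (26.8/1) · ln(110/6.4) = 26.80 · ln(17.19)
= 26.80 · (2.8442) = 76.22 mV

76.2 mV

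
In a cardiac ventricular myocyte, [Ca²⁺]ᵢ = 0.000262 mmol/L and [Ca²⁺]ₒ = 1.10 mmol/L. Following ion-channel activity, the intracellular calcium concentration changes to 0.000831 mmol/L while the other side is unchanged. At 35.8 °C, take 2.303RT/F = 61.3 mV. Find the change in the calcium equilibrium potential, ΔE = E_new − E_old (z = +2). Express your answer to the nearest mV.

E_old = (61.3/2)·log₁₀(1.10/0.000262) = 111.05 mV
E_new = (61.3/2)·log₁₀(1.10/0.000831) = 95.68 mV
ΔE = 95.68 − (111.05) = -15.36 mV

-15 mV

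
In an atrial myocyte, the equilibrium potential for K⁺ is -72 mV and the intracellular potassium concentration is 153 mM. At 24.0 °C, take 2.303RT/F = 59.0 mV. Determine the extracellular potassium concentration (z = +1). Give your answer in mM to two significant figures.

Nernst: E = (59.0/1) · log₁₀([out]/[in]), so log₁₀([out]/[in]) = -72.0 × 1 / 59.0 = -1.2203.
[out]/[in] = 10^(-1.2203) = 0.06021.
[out] = 0.06021 × 153 = 9.212 mM.

9.2 mM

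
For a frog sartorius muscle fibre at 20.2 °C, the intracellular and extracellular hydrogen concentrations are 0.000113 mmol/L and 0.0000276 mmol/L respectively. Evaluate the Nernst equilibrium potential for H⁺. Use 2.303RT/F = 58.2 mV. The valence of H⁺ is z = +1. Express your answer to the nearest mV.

E = (58.2/z) · log₁₀([H⁺]_out/[H⁺]_in) with z = +1.
= (58.2/1) · log₁₀(0.0000276/0.000113) = 58.20 · log₁₀(0.2442)
= 58.20 · (-0.6122) = -35.63 mV

-36 mV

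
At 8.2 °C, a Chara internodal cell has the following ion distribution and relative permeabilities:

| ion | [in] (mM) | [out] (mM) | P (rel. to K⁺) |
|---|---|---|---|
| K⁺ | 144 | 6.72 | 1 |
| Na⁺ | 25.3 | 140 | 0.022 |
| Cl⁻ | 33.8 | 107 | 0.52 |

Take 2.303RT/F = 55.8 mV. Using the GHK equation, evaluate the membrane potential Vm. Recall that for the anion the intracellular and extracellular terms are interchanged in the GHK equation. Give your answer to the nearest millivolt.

Vm = 55.8 · log₁₀[(Σ P·[cation]ₒ + Σ P·[anion]ᵢ) / (Σ P·[cation]ᵢ + Σ P·[anion]ₒ)]
Numerator = 1×6.72 + 0.022×140 + 0.52×33.8 = 27.38
Denominator = 1×144 + 0.022×25.3 + 0.52×107 = 200.2
Vm = 55.8 · log₁₀(0.13675) = 55.8 × (-0.8641) = -48.22 mV

-48 mV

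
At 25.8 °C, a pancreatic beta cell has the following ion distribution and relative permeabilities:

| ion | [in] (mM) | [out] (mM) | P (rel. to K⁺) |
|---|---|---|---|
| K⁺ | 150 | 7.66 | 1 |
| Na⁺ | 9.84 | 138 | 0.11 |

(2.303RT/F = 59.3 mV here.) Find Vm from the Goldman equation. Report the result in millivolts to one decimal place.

Vm = 59.3 · log₁₀[(Σ P·[cation]ₒ + Σ P·[anion]ᵢ) / (Σ P·[cation]ᵢ + Σ P·[anion]ₒ)]
Numerator = 1×7.66 + 0.11×138 = 22.84
Denominator = 1×150 + 0.11×9.84 = 151.1
Vm = 59.3 · log₁₀(0.15118) = 59.3 × (-0.8205) = -48.66 mV

-48.7 mV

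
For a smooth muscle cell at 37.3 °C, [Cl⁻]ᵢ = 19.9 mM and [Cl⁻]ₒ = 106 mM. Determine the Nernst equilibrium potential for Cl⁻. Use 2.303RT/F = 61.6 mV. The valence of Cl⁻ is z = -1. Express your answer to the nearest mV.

-45 mV

E = (61.6/z) · log₁₀([Cl⁻]_out/[Cl⁻]_in) with z = -1.
For an anion, dividing by z = -1 reverses the sign.
= (61.6/-1) · log₁₀(106/19.9) = -61.60 · log₁₀(5.327)
= -61.60 · (0.7265) = -44.75 mV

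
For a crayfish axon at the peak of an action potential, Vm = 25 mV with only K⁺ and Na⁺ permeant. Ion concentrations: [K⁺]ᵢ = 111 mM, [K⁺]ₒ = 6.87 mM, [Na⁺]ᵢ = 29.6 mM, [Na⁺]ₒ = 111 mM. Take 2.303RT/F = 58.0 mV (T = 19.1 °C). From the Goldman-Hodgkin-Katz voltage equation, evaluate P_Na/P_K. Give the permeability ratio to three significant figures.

9.40

Let α = P_Na/P_K. GHK: Vm = 58.0·log₁₀[(Kₒ + α·Naₒ)/(Kᵢ + α·Naᵢ)].
10^(Vm/58.0) = 10^(25.0/58.0) = 2.698
So 2.698·(Kᵢ + α·Naᵢ) = Kₒ + α·Naₒ → α = (2.698·111.0 − 6.87) / (111.0 − 2.698·29.6)
α = (299.5 − 6.87) / (111.0 − 79.86) = 292.6/31.14 = 9.396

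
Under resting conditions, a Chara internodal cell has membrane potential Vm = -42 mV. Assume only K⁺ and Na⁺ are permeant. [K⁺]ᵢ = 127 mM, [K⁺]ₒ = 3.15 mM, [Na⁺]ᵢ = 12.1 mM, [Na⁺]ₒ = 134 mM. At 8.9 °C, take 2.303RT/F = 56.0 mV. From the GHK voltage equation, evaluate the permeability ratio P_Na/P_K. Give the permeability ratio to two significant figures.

0.15

Let α = P_Na/P_K. GHK: Vm = 56.0·log₁₀[(Kₒ + α·Naₒ)/(Kᵢ + α·Naᵢ)].
10^(Vm/56.0) = 10^(-42.0/56.0) = 0.17783
So 0.17783·(Kᵢ + α·Naᵢ) = Kₒ + α·Naₒ → α = (0.17783·127.0 − 3.15) / (134.0 − 0.17783·12.1)
α = (22.58 − 3.15) / (134.0 − 2.152) = 19.43/131.8 = 0.1474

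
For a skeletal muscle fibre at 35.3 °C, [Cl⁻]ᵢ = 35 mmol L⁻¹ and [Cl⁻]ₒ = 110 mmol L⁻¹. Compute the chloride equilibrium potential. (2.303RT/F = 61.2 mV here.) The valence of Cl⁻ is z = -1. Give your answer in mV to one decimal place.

-30.4 mV

E = (61.2/z) · log₁₀([Cl⁻]_out/[Cl⁻]_in) with z = -1.
For an anion, dividing by z = -1 reverses the sign.
= (61.2/-1) · log₁₀(110/35) = -61.20 · log₁₀(3.143)
= -61.20 · (0.4973) = -30.44 mV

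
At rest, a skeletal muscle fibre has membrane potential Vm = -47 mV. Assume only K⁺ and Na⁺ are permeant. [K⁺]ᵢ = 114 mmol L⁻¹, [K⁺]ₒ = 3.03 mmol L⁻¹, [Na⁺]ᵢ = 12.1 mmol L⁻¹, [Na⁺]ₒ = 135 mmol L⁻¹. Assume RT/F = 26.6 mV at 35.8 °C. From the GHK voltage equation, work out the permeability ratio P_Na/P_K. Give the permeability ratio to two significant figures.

Let α = P_Na/P_K. GHK: Vm = 26.6·ln[(Kₒ + α·Naₒ)/(Kᵢ + α·Naᵢ)].
e^(Vm/26.6) = e^(-47.0/26.6) = 0.17086
So 0.17086·(Kᵢ + α·Naᵢ) = Kₒ + α·Naₒ → α = (0.17086·114.0 − 3.03) / (135.0 − 0.17086·12.1)
α = (19.48 − 3.03) / (135.0 − 2.067) = 16.45/132.9 = 0.1237

0.12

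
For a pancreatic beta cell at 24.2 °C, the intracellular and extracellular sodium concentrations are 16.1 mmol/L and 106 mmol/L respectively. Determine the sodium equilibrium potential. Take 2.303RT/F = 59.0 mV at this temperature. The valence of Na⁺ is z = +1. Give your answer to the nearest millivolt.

48 mV

E = (59.0/z) · log₁₀([Na⁺]_out/[Na⁺]_in) with z = +1.
= (59.0/1) · log₁₀(106/16.1) = 59.00 · log₁₀(6.584)
= 59.00 · (0.8185) = 48.29 mV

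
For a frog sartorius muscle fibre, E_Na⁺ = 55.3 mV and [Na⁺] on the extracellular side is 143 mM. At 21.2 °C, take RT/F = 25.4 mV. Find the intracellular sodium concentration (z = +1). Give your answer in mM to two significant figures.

16 mM

Nernst: E = (25.4/1) · ln([out]/[in]), so ln([out]/[in]) = 55.3 × 1 / 25.4 = 2.1772.
[out]/[in] = e^(2.1772) = 8.821.
[in] = 143 / 8.821 = 16.21 mM.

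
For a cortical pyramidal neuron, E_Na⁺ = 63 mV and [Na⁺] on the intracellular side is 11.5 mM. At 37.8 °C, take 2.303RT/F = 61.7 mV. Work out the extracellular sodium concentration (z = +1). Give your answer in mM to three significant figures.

Nernst: E = (61.7/1) · log₁₀([out]/[in]), so log₁₀([out]/[in]) = 63.0 × 1 / 61.7 = 1.0211.
[out]/[in] = 10^(1.0211) = 10.5.
[out] = 10.5 × 11.5 = 120.7 mM.

121 mM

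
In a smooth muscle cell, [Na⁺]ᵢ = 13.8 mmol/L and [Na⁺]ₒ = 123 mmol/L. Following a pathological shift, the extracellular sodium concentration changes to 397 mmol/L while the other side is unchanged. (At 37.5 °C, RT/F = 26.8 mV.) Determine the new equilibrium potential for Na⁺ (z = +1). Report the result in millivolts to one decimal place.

90.0 mV

After the shift: [Na⁺]_out = 397, [Na⁺]_in = 13.8 mmol/L.
E_new = (26.8/1)·ln(397/13.8) = 26.80 · (3.3593) = 90.03 mV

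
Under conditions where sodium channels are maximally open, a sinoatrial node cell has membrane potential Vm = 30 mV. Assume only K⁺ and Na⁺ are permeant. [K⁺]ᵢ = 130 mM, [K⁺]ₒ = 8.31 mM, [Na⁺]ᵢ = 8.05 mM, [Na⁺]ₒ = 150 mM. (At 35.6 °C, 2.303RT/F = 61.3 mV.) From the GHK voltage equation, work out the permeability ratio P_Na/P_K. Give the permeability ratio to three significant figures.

Let α = P_Na/P_K. GHK: Vm = 61.3·log₁₀[(Kₒ + α·Naₒ)/(Kᵢ + α·Naᵢ)].
10^(Vm/61.3) = 10^(30.0/61.3) = 3.086
So 3.086·(Kᵢ + α·Naᵢ) = Kₒ + α·Naₒ → α = (3.086·130.0 − 8.31) / (150.0 − 3.086·8.05)
α = (401.2 − 8.31) / (150.0 − 24.84) = 392.9/125.2 = 3.139

3.14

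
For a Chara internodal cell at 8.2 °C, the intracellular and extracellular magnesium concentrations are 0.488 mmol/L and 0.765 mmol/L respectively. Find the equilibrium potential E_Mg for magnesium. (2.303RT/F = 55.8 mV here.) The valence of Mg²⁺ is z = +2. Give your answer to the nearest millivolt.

5 mV

E = (55.8/z) · log₁₀([Mg²⁺]_out/[Mg²⁺]_in) with z = +2.
= (55.8/2) · log₁₀(0.765/0.488) = 27.90 · log₁₀(1.568)
= 27.90 · (0.1952) = 5.45 mV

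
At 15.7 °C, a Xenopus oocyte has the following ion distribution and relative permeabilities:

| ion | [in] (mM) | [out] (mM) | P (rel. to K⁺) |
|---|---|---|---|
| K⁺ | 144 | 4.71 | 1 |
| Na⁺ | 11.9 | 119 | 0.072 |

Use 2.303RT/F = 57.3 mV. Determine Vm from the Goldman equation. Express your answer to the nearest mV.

Vm = 57.3 · log₁₀[(Σ P·[cation]ₒ + Σ P·[anion]ᵢ) / (Σ P·[cation]ᵢ + Σ P·[anion]ₒ)]
Numerator = 1×4.71 + 0.072×119 = 13.28
Denominator = 1×144 + 0.072×11.9 = 144.9
Vm = 57.3 · log₁₀(0.091663) = 57.3 × (-1.0378) = -59.47 mV

-59 mV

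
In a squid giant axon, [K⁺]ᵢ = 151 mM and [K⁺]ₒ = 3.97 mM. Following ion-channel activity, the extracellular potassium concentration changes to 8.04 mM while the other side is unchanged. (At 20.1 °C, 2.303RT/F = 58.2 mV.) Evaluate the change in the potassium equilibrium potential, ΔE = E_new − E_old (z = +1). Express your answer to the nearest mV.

E_old = (58.2/1)·log₁₀(3.97/151) = -91.97 mV
E_new = (58.2/1)·log₁₀(8.04/151) = -74.13 mV
ΔE = -74.13 − (-91.97) = 17.84 mV

18 mV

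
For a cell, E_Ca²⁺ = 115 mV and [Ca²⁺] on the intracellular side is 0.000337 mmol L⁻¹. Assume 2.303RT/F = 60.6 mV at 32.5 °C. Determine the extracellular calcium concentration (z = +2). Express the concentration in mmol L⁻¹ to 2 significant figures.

2.1 mmol L⁻¹

Nernst: E = (60.6/2) · log₁₀([out]/[in]), so log₁₀([out]/[in]) = 115.0 × 2 / 60.6 = 3.7954.
[out]/[in] = 10^(3.7954) = 6243.
[out] = 6243 × 0.000337 = 2.104 mmol L⁻¹.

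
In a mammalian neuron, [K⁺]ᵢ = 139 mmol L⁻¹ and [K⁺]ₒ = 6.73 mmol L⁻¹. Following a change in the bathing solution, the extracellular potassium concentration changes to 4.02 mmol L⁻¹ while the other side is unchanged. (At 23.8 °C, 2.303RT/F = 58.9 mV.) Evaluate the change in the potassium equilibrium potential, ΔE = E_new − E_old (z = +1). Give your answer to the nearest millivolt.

E_old = (58.9/1)·log₁₀(6.73/139) = -77.45 mV
E_new = (58.9/1)·log₁₀(4.02/139) = -90.63 mV
ΔE = -90.63 − (-77.45) = -13.18 mV

-13 mV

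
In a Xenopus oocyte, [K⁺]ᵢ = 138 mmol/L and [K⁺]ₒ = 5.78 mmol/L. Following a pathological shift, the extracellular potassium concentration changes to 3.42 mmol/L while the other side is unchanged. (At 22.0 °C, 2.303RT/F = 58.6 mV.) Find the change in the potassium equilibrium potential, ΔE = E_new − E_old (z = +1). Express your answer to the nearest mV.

-13 mV

E_old = (58.6/1)·log₁₀(5.78/138) = -80.75 mV
E_new = (58.6/1)·log₁₀(3.42/138) = -94.10 mV
ΔE = -94.10 − (-80.75) = -13.36 mV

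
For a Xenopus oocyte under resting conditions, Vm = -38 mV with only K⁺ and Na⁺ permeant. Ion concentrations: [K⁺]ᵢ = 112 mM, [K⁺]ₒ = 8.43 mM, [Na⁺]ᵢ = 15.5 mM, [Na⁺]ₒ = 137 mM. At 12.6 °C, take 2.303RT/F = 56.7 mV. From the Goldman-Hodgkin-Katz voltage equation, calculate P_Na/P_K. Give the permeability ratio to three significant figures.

Let α = P_Na/P_K. GHK: Vm = 56.7·log₁₀[(Kₒ + α·Naₒ)/(Kᵢ + α·Naᵢ)].
10^(Vm/56.7) = 10^(-38.0/56.7) = 0.2137
So 0.2137·(Kᵢ + α·Naᵢ) = Kₒ + α·Naₒ → α = (0.2137·112.0 − 8.43) / (137.0 − 0.2137·15.5)
α = (23.93 − 8.43) / (137.0 − 3.312) = 15.5/133.7 = 0.116

0.116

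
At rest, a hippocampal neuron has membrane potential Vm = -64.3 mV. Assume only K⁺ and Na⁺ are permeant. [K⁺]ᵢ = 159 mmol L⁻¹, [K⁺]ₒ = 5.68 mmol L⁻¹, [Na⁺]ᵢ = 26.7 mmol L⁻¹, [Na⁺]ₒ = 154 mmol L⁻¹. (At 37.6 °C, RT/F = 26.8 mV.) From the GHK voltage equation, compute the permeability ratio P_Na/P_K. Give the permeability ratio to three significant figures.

Let α = P_Na/P_K. GHK: Vm = 26.8·ln[(Kₒ + α·Naₒ)/(Kᵢ + α·Naᵢ)].
e^(Vm/26.8) = e^(-64.3/26.8) = 0.090786
So 0.090786·(Kᵢ + α·Naᵢ) = Kₒ + α·Naₒ → α = (0.090786·159.0 − 5.68) / (154.0 − 0.090786·26.7)
α = (14.43 − 5.68) / (154.0 − 2.424) = 8.755/151.6 = 0.05776

0.0578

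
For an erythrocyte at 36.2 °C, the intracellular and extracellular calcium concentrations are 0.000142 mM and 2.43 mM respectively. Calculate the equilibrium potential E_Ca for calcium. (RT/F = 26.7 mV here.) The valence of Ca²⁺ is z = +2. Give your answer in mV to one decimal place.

E = (26.7/z) · ln([Ca²⁺]_out/[Ca²⁺]_in) with z = +2.
= (26.7/2) · ln(2.43/0.000142) = 13.35 · ln(1.711e+04)
= 13.35 · (9.7476) = 130.13 mV

130.1 mV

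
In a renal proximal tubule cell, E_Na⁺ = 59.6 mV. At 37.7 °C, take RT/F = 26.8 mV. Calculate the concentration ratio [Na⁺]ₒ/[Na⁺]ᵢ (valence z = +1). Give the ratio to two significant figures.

9.2

ln([out]/[in]) = E·z/(26.8) = 59.6 × 1 / 26.8 = 2.2239
[out]/[in] = e^(2.2239) = 9.243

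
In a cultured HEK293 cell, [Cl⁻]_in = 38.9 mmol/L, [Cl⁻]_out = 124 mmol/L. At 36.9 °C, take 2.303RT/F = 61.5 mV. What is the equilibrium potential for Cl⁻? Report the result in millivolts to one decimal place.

-31.0 mV

E = (61.5/z) · log₁₀([Cl⁻]_out/[Cl⁻]_in) with z = -1.
For an anion, dividing by z = -1 reverses the sign.
= (61.5/-1) · log₁₀(124/38.9) = -61.50 · log₁₀(3.188)
= -61.50 · (0.5035) = -30.96 mV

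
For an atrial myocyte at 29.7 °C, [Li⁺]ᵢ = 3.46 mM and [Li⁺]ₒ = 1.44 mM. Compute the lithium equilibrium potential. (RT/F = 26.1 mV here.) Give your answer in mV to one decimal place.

-22.9 mV

E = (26.1/z) · ln([Li⁺]_out/[Li⁺]_in) with z = +1.
= (26.1/1) · ln(1.44/3.46) = 26.10 · ln(0.4162)
= 26.10 · (-0.8766) = -22.88 mV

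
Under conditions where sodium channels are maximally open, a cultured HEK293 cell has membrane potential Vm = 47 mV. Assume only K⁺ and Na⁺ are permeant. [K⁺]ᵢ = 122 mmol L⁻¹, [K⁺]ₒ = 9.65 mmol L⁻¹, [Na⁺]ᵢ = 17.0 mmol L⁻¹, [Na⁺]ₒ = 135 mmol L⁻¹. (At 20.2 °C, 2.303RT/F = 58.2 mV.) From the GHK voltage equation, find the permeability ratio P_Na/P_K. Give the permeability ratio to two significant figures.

Let α = P_Na/P_K. GHK: Vm = 58.2·log₁₀[(Kₒ + α·Naₒ)/(Kᵢ + α·Naᵢ)].
10^(Vm/58.2) = 10^(47.0/58.2) = 6.4204
So 6.4204·(Kᵢ + α·Naᵢ) = Kₒ + α·Naₒ → α = (6.4204·122.0 − 9.65) / (135.0 − 6.4204·17.0)
α = (783.3 − 9.65) / (135.0 − 109.1) = 773.6/25.85 = 29.92

30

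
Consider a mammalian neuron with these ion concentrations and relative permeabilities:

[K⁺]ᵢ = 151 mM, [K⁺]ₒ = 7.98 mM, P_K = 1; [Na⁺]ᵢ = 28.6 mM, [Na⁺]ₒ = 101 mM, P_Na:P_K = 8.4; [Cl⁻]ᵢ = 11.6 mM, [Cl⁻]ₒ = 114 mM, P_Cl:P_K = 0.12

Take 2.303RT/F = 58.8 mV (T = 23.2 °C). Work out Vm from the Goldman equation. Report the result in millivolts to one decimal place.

Vm = 58.8 · log₁₀[(Σ P·[cation]ₒ + Σ P·[anion]ᵢ) / (Σ P·[cation]ᵢ + Σ P·[anion]ₒ)]
Numerator = 1×7.98 + 8.4×101 + 0.12×11.6 = 857.8
Denominator = 1×151 + 8.4×28.6 + 0.12×114 = 404.9
Vm = 58.8 · log₁₀(2.1184) = 58.8 × (0.3260) = 19.17 mV

19.2 mV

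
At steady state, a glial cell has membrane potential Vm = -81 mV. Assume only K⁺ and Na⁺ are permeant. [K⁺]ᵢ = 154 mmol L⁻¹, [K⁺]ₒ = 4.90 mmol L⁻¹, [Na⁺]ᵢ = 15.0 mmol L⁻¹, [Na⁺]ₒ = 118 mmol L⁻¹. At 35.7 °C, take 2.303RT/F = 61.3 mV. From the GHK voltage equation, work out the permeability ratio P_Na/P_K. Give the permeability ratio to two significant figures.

0.021

Let α = P_Na/P_K. GHK: Vm = 61.3·log₁₀[(Kₒ + α·Naₒ)/(Kᵢ + α·Naᵢ)].
10^(Vm/61.3) = 10^(-81.0/61.3) = 0.047712
So 0.047712·(Kᵢ + α·Naᵢ) = Kₒ + α·Naₒ → α = (0.047712·154.0 − 4.9) / (118.0 − 0.047712·15.0)
α = (7.348 − 4.9) / (118.0 − 0.7157) = 2.448/117.3 = 0.02087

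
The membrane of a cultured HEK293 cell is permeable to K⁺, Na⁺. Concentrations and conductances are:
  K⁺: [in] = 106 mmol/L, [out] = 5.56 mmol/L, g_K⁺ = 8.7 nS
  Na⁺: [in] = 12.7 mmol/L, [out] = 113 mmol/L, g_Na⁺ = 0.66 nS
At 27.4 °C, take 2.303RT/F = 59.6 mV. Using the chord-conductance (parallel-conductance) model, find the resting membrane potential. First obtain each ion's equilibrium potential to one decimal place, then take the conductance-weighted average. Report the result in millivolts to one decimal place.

E_K⁺ = (59.6/1)·log₁₀(5.56/106) = -76.3 mV
E_Na⁺ = (59.6/1)·log₁₀(113/12.7) = 56.6 mV
Vm = (Σ gᵢEᵢ)/(Σ gᵢ) = (8.7·-76.3 + 0.66·56.6) / (8.7 + 0.66)
= -626.45 / 9.36 = -66.93 mV

-66.9 mV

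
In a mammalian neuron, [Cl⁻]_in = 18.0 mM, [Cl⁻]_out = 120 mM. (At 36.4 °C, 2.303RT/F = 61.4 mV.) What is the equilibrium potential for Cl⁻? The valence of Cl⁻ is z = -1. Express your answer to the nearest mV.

E = (61.4/z) · log₁₀([Cl⁻]_out/[Cl⁻]_in) with z = -1.
For an anion, dividing by z = -1 reverses the sign.
= (61.4/-1) · log₁₀(120/18.0) = -61.40 · log₁₀(6.667)
= -61.40 · (0.8239) = -50.59 mV

-51 mV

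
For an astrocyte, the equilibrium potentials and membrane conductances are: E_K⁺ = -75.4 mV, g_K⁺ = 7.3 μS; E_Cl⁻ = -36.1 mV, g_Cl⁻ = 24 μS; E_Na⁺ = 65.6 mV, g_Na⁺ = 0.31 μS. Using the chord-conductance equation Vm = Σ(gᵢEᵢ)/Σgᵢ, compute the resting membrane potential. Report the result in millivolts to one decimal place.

-44.2 mV

Σ gᵢEᵢ = 7.3·(-75.4) + 24·(-36.1) + 0.31·(65.6) = -1396.48
Σ gᵢ = 7.3 + 24 + 0.31 = 31.61
Vm = -1396.48 / 31.61 = -44.18 mV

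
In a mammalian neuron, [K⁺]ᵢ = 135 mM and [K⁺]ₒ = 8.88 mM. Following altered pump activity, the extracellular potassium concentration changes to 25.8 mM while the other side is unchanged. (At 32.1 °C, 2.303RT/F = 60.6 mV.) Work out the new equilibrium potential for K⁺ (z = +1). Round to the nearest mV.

-44 mV

After the shift: [K⁺]_out = 25.8, [K⁺]_in = 135 mM.
E_new = (60.6/1)·log₁₀(25.8/135) = 60.60 · (-0.7187) = -43.55 mV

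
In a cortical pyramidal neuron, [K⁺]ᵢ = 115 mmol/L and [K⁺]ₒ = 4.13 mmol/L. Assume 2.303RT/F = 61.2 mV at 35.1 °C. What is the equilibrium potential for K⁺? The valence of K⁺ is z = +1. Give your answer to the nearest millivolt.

E = (61.2/z) · log₁₀([K⁺]_out/[K⁺]_in) with z = +1.
= (61.2/1) · log₁₀(4.13/115) = 61.20 · log₁₀(0.03591)
= 61.20 · (-1.4447) = -88.42 mV

-88 mV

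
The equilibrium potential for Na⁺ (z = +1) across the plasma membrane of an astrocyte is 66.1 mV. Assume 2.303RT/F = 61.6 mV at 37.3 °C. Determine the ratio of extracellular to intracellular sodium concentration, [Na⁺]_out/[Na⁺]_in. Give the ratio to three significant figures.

log₁₀([out]/[in]) = E·z/(61.6) = 66.1 × 1 / 61.6 = 1.0731
[out]/[in] = 10^(1.0731) = 11.83

11.8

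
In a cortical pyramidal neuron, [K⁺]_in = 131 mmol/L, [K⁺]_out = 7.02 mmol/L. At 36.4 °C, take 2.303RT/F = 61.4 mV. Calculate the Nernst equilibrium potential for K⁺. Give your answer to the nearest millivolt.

-78 mV

E = (61.4/z) · log₁₀([K⁺]_out/[K⁺]_in) with z = +1.
= (61.4/1) · log₁₀(7.02/131) = 61.40 · log₁₀(0.05359)
= 61.40 · (-1.2709) = -78.04 mV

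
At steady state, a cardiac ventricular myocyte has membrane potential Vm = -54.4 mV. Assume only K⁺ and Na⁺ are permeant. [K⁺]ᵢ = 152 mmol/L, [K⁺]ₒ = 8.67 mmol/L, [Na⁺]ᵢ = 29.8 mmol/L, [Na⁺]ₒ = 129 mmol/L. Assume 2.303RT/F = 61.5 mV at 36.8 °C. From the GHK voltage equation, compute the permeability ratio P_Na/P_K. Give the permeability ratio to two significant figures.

Let α = P_Na/P_K. GHK: Vm = 61.5·log₁₀[(Kₒ + α·Naₒ)/(Kᵢ + α·Naᵢ)].
10^(Vm/61.5) = 10^(-54.4/61.5) = 0.13045
So 0.13045·(Kᵢ + α·Naᵢ) = Kₒ + α·Naₒ → α = (0.13045·152.0 − 8.67) / (129.0 − 0.13045·29.8)
α = (19.83 − 8.67) / (129.0 − 3.887) = 11.16/125.1 = 0.08919

0.089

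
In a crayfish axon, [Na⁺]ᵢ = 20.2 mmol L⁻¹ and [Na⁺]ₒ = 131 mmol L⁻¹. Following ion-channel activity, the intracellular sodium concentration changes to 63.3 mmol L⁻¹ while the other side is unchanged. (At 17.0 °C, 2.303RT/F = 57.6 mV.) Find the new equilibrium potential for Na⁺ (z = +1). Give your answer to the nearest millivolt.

After the shift: [Na⁺]_out = 131, [Na⁺]_in = 63.3 mmol L⁻¹.
E_new = (57.6/1)·log₁₀(131/63.3) = 57.60 · (0.3159) = 18.19 mV

18 mV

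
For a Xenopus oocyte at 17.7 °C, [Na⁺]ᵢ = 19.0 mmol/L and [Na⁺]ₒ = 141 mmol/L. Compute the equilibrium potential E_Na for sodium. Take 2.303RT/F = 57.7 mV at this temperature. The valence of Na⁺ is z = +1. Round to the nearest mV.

E = (57.7/z) · log₁₀([Na⁺]_out/[Na⁺]_in) with z = +1.
= (57.7/1) · log₁₀(141/19.0) = 57.70 · log₁₀(7.421)
= 57.70 · (0.8705) = 50.23 mV

50 mV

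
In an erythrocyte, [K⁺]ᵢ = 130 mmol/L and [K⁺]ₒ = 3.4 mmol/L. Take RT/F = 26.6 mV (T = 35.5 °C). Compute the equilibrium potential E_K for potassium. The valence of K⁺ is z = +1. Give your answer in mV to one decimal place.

E = (26.6/z) · ln([K⁺]_out/[K⁺]_in) with z = +1.
= (26.6/1) · ln(3.4/130) = 26.60 · ln(0.02615)
= 26.60 · (-3.6438) = -96.92 mV

-96.9 mV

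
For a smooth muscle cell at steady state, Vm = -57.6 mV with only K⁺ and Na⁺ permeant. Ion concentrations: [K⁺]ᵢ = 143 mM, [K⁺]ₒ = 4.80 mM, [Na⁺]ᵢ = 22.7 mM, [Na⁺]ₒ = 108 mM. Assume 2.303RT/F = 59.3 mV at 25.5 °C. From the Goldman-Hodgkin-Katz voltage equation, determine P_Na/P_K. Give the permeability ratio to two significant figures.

0.099

Let α = P_Na/P_K. GHK: Vm = 59.3·log₁₀[(Kₒ + α·Naₒ)/(Kᵢ + α·Naᵢ)].
10^(Vm/59.3) = 10^(-57.6/59.3) = 0.10682
So 0.10682·(Kᵢ + α·Naᵢ) = Kₒ + α·Naₒ → α = (0.10682·143.0 − 4.8) / (108.0 − 0.10682·22.7)
α = (15.28 − 4.8) / (108.0 − 2.425) = 10.48/105.6 = 0.09923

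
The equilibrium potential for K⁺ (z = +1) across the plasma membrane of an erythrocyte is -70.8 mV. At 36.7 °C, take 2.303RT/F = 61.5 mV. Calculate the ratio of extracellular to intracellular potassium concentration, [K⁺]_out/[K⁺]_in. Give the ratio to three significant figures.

log₁₀([out]/[in]) = E·z/(61.5) = -70.8 × 1 / 61.5 = -1.1512
[out]/[in] = 10^(-1.1512) = 0.0706

0.0706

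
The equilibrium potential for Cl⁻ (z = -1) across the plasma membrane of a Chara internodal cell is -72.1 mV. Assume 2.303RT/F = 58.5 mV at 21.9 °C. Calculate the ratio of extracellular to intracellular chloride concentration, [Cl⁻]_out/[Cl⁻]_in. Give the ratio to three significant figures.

17.1

log₁₀([out]/[in]) = E·z/(58.5) = -72.1 × -1 / 58.5 = 1.2325
[out]/[in] = 10^(1.2325) = 17.08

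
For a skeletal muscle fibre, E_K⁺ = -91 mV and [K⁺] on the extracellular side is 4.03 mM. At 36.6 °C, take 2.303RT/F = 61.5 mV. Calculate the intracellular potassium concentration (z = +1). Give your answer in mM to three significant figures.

122 mM

Nernst: E = (61.5/1) · log₁₀([out]/[in]), so log₁₀([out]/[in]) = -91.0 × 1 / 61.5 = -1.4797.
[out]/[in] = 10^(-1.4797) = 0.03314.
[in] = 4.03 / 0.03314 = 121.6 mM.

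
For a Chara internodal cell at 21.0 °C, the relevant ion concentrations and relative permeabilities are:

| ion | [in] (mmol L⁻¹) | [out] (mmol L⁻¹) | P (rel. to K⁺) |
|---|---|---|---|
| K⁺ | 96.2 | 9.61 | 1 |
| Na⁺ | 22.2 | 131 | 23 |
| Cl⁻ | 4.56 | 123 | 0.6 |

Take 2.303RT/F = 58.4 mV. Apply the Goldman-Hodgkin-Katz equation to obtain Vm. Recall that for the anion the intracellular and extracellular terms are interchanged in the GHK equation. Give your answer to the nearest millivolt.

Vm = 58.4 · log₁₀[(Σ P·[cation]ₒ + Σ P·[anion]ᵢ) / (Σ P·[cation]ᵢ + Σ P·[anion]ₒ)]
Numerator = 1×9.61 + 23×131 + 0.6×4.56 = 3025
Denominator = 1×96.2 + 23×22.2 + 0.6×123 = 680.6
Vm = 58.4 · log₁₀(4.4451) = 58.4 × (0.6479) = 37.84 mV

38 mV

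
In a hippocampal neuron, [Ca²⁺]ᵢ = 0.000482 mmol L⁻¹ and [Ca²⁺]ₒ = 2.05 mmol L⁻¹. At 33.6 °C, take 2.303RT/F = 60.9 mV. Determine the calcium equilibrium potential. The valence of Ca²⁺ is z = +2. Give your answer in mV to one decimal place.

E = (60.9/z) · log₁₀([Ca²⁺]_out/[Ca²⁺]_in) with z = +2.
= (60.9/2) · log₁₀(2.05/0.000482) = 30.45 · log₁₀(4253)
= 30.45 · (3.6287) = 110.49 mV

110.5 mV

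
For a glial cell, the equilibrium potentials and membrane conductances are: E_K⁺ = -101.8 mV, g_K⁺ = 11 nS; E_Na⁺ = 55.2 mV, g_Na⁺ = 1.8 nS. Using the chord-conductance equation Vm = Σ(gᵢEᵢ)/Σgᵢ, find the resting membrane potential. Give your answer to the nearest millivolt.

Σ gᵢEᵢ = 11·(-101.8) + 1.8·(55.2) = -1020.44
Σ gᵢ = 11 + 1.8 = 12.8
Vm = -1020.44 / 12.8 = -79.72 mV

-80 mV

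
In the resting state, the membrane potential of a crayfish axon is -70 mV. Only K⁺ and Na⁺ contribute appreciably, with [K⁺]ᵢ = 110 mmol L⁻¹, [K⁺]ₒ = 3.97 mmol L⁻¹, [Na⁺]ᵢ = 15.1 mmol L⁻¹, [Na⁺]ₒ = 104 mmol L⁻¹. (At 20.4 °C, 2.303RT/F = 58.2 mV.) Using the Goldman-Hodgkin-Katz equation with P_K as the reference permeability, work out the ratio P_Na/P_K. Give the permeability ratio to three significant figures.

0.0284

Let α = P_Na/P_K. GHK: Vm = 58.2·log₁₀[(Kₒ + α·Naₒ)/(Kᵢ + α·Naᵢ)].
10^(Vm/58.2) = 10^(-70.0/58.2) = 0.062698
So 0.062698·(Kᵢ + α·Naᵢ) = Kₒ + α·Naₒ → α = (0.062698·110.0 − 3.97) / (104.0 − 0.062698·15.1)
α = (6.897 − 3.97) / (104.0 − 0.9467) = 2.927/103.1 = 0.0284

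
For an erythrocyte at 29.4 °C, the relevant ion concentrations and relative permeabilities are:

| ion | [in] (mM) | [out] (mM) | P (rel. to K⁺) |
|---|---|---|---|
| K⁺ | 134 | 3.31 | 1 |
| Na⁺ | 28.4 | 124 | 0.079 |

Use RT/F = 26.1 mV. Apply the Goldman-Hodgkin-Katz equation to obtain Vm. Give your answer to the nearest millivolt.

-61 mV

Vm = 26.1 · ln[(Σ P·[cation]ₒ + Σ P·[anion]ᵢ) / (Σ P·[cation]ᵢ + Σ P·[anion]ₒ)]
Numerator = 1×3.31 + 0.079×124 = 13.11
Denominator = 1×134 + 0.079×28.4 = 136.2
Vm = 26.1 · ln(0.096195) = 26.1 × (-2.3414) = -61.11 mV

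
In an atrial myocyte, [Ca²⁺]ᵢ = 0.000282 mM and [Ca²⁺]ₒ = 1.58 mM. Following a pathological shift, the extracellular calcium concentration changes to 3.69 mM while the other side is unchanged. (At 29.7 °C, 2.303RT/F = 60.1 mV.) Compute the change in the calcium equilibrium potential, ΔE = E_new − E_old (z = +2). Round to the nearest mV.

E_old = (60.1/2)·log₁₀(1.58/0.000282) = 112.64 mV
E_new = (60.1/2)·log₁₀(3.69/0.000282) = 123.71 mV
ΔE = 123.71 − (112.64) = 11.07 mV

11 mV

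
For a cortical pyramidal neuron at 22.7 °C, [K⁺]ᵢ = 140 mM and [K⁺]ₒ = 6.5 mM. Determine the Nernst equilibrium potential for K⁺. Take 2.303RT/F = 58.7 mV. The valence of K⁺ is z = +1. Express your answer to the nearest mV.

-78 mV

E = (58.7/z) · log₁₀([K⁺]_out/[K⁺]_in) with z = +1.
= (58.7/1) · log₁₀(6.5/140) = 58.70 · log₁₀(0.04643)
= 58.70 · (-1.3332) = -78.26 mV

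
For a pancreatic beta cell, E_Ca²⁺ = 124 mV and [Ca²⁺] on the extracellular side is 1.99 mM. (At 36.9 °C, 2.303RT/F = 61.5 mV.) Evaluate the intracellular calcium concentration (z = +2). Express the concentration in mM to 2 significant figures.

0.00018 mM

Nernst: E = (61.5/2) · log₁₀([out]/[in]), so log₁₀([out]/[in]) = 124.0 × 2 / 61.5 = 4.0325.
[out]/[in] = 10^(4.0325) = 1.078e+04.
[in] = 1.99 / 1.078e+04 = 0.0001846 mM.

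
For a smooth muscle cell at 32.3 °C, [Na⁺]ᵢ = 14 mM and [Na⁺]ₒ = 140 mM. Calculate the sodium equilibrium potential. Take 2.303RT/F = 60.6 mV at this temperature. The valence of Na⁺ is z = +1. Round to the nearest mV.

E = (60.6/z) · log₁₀([Na⁺]_out/[Na⁺]_in) with z = +1.
= (60.6/1) · log₁₀(140/14) = 60.60 · log₁₀(10)
= 60.60 · (1.0000) = 60.60 mV

61 mV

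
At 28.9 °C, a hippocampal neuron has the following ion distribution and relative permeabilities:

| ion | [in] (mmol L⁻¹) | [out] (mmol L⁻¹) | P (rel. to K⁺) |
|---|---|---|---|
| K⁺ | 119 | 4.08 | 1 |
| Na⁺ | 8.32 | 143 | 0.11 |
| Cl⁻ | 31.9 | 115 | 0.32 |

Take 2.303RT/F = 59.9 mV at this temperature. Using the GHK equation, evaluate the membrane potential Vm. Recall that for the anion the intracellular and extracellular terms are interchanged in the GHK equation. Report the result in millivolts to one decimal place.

Vm = 59.9 · log₁₀[(Σ P·[cation]ₒ + Σ P·[anion]ᵢ) / (Σ P·[cation]ᵢ + Σ P·[anion]ₒ)]
Numerator = 1×4.08 + 0.11×143 + 0.32×31.9 = 30.02
Denominator = 1×119 + 0.11×8.32 + 0.32×115 = 156.7
Vm = 59.9 · log₁₀(0.19154) = 59.9 × (-0.7177) = -42.99 mV

-43.0 mV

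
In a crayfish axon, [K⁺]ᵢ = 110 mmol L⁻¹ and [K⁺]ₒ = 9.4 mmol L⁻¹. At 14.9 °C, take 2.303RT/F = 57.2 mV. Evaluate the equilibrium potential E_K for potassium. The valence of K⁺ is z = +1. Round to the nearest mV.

-61 mV

E = (57.2/z) · log₁₀([K⁺]_out/[K⁺]_in) with z = +1.
= (57.2/1) · log₁₀(9.4/110) = 57.20 · log₁₀(0.08545)
= 57.20 · (-1.0683) = -61.10 mV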